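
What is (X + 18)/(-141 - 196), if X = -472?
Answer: 454/337 ≈ 1.3472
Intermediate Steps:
(X + 18)/(-141 - 196) = (-472 + 18)/(-141 - 196) = -454/(-337) = -454*(-1/337) = 454/337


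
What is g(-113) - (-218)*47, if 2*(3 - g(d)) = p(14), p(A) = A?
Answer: 10242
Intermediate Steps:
g(d) = -4 (g(d) = 3 - 1/2*14 = 3 - 7 = -4)
g(-113) - (-218)*47 = -4 - (-218)*47 = -4 - 1*(-10246) = -4 + 10246 = 10242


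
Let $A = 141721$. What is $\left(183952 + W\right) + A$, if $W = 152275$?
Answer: $477948$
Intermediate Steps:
$\left(183952 + W\right) + A = \left(183952 + 152275\right) + 141721 = 336227 + 141721 = 477948$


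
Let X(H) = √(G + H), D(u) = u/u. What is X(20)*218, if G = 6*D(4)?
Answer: 218*√26 ≈ 1111.6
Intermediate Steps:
D(u) = 1
G = 6 (G = 6*1 = 6)
X(H) = √(6 + H)
X(20)*218 = √(6 + 20)*218 = √26*218 = 218*√26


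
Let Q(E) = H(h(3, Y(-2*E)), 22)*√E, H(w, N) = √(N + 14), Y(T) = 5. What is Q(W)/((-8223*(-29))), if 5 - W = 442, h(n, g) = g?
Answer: 2*I*√437/79489 ≈ 0.00052597*I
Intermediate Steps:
H(w, N) = √(14 + N)
W = -437 (W = 5 - 1*442 = 5 - 442 = -437)
Q(E) = 6*√E (Q(E) = √(14 + 22)*√E = √36*√E = 6*√E)
Q(W)/((-8223*(-29))) = (6*√(-437))/((-8223*(-29))) = (6*(I*√437))/238467 = (6*I*√437)*(1/238467) = 2*I*√437/79489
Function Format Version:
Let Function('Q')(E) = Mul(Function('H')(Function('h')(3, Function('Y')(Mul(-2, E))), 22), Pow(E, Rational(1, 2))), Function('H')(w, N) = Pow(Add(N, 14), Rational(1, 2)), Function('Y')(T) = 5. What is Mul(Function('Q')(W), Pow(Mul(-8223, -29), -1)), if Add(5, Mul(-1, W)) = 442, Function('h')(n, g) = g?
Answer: Mul(Rational(2, 79489), I, Pow(437, Rational(1, 2))) ≈ Mul(0.00052597, I)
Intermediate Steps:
Function('H')(w, N) = Pow(Add(14, N), Rational(1, 2))
W = -437 (W = Add(5, Mul(-1, 442)) = Add(5, -442) = -437)
Function('Q')(E) = Mul(6, Pow(E, Rational(1, 2))) (Function('Q')(E) = Mul(Pow(Add(14, 22), Rational(1, 2)), Pow(E, Rational(1, 2))) = Mul(Pow(36, Rational(1, 2)), Pow(E, Rational(1, 2))) = Mul(6, Pow(E, Rational(1, 2))))
Mul(Function('Q')(W), Pow(Mul(-8223, -29), -1)) = Mul(Mul(6, Pow(-437, Rational(1, 2))), Pow(Mul(-8223, -29), -1)) = Mul(Mul(6, Mul(I, Pow(437, Rational(1, 2)))), Pow(238467, -1)) = Mul(Mul(6, I, Pow(437, Rational(1, 2))), Rational(1, 238467)) = Mul(Rational(2, 79489), I, Pow(437, Rational(1, 2)))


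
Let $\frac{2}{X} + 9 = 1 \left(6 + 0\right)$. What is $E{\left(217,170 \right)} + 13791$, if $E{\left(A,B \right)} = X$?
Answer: $\frac{41371}{3} \approx 13790.0$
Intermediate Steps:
$X = - \frac{2}{3}$ ($X = \frac{2}{-9 + 1 \left(6 + 0\right)} = \frac{2}{-9 + 1 \cdot 6} = \frac{2}{-9 + 6} = \frac{2}{-3} = 2 \left(- \frac{1}{3}\right) = - \frac{2}{3} \approx -0.66667$)
$E{\left(A,B \right)} = - \frac{2}{3}$
$E{\left(217,170 \right)} + 13791 = - \frac{2}{3} + 13791 = \frac{41371}{3}$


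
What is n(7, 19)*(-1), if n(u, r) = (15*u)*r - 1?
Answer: -1994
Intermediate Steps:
n(u, r) = -1 + 15*r*u (n(u, r) = 15*r*u - 1 = -1 + 15*r*u)
n(7, 19)*(-1) = (-1 + 15*19*7)*(-1) = (-1 + 1995)*(-1) = 1994*(-1) = -1994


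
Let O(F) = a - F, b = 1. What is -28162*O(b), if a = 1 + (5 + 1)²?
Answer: -1013832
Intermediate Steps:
a = 37 (a = 1 + 6² = 1 + 36 = 37)
O(F) = 37 - F
-28162*O(b) = -28162*(37 - 1*1) = -28162*(37 - 1) = -28162*36 = -1013832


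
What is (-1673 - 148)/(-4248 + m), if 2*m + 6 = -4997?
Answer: 3642/13499 ≈ 0.26980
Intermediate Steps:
m = -5003/2 (m = -3 + (1/2)*(-4997) = -3 - 4997/2 = -5003/2 ≈ -2501.5)
(-1673 - 148)/(-4248 + m) = (-1673 - 148)/(-4248 - 5003/2) = -1821/(-13499/2) = -1821*(-2/13499) = 3642/13499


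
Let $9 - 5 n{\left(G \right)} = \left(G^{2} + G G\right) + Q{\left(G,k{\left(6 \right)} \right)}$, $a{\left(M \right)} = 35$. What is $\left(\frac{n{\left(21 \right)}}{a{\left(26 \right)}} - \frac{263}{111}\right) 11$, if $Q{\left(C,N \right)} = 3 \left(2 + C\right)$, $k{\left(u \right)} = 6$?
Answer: $- \frac{1656457}{19425} \approx -85.275$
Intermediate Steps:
$Q{\left(C,N \right)} = 6 + 3 C$
$n{\left(G \right)} = \frac{3}{5} - \frac{3 G}{5} - \frac{2 G^{2}}{5}$ ($n{\left(G \right)} = \frac{9}{5} - \frac{\left(G^{2} + G G\right) + \left(6 + 3 G\right)}{5} = \frac{9}{5} - \frac{\left(G^{2} + G^{2}\right) + \left(6 + 3 G\right)}{5} = \frac{9}{5} - \frac{2 G^{2} + \left(6 + 3 G\right)}{5} = \frac{9}{5} - \frac{6 + 2 G^{2} + 3 G}{5} = \frac{9}{5} - \left(\frac{6}{5} + \frac{2 G^{2}}{5} + \frac{3 G}{5}\right) = \frac{3}{5} - \frac{3 G}{5} - \frac{2 G^{2}}{5}$)
$\left(\frac{n{\left(21 \right)}}{a{\left(26 \right)}} - \frac{263}{111}\right) 11 = \left(\frac{\frac{3}{5} - \frac{63}{5} - \frac{2 \cdot 21^{2}}{5}}{35} - \frac{263}{111}\right) 11 = \left(\left(\frac{3}{5} - \frac{63}{5} - \frac{882}{5}\right) \frac{1}{35} - \frac{263}{111}\right) 11 = \left(\left(- \frac{942}{5}\right) \frac{1}{35} - \frac{263}{111}\right) 11 = \left(- \frac{942}{175} - \frac{263}{111}\right) 11 = \left(- \frac{150587}{19425}\right) 11 = - \frac{1656457}{19425}$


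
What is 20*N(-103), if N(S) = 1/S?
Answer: -20/103 ≈ -0.19417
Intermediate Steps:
20*N(-103) = 20/(-103) = 20*(-1/103) = -20/103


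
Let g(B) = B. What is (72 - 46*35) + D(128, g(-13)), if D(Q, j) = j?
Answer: -1551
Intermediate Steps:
(72 - 46*35) + D(128, g(-13)) = (72 - 46*35) - 13 = (72 - 1610) - 13 = -1538 - 13 = -1551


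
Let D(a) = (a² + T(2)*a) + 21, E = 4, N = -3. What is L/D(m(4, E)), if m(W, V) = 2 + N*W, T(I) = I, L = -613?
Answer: -613/101 ≈ -6.0693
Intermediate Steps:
m(W, V) = 2 - 3*W
D(a) = 21 + a² + 2*a (D(a) = (a² + 2*a) + 21 = 21 + a² + 2*a)
L/D(m(4, E)) = -613/(21 + (2 - 3*4)² + 2*(2 - 3*4)) = -613/(21 + (2 - 12)² + 2*(2 - 12)) = -613/(21 + (-10)² + 2*(-10)) = -613/(21 + 100 - 20) = -613/101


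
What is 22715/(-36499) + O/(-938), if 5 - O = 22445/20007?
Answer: -11292486950/18025286643 ≈ -0.62648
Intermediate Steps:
O = 77590/20007 (O = 5 - 22445/20007 = 77590/20007 ≈ 3.8781)
22715/(-36499) + O/(-938) = 22715/(-36499) + (77590/20007)/(-938) = 22715*(-1/36499) + (77590/20007)*(-1/938) = -22715/36499 - 38795/9383283 = -11292486950/18025286643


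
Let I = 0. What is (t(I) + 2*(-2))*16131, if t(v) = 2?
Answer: -32262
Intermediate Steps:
(t(I) + 2*(-2))*16131 = (2 + 2*(-2))*16131 = (2 - 4)*16131 = -2*16131 = -32262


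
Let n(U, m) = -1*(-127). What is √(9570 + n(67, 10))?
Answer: √9697 ≈ 98.473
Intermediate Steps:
n(U, m) = 127
√(9570 + n(67, 10)) = √(9570 + 127) = √9697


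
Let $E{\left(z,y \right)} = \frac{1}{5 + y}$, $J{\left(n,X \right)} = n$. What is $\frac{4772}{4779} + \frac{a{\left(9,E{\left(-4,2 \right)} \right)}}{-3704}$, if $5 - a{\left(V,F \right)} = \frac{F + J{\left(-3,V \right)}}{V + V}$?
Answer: $\frac{123555841}{123909912} \approx 0.99714$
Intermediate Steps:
$a{\left(V,F \right)} = 5 - \frac{-3 + F}{2 V}$ ($a{\left(V,F \right)} = 5 - \frac{F - 3}{V + V} = 5 - \frac{-3 + F}{2 V}$)
$\frac{4772}{4779} + \frac{a{\left(9,E{\left(-4,2 \right)} \right)}}{-3704} = \frac{4772}{4779} + \frac{\frac{1}{2} \cdot \frac{1}{9} \left(3 - \frac{1}{5 + 2} + 10 \cdot 9\right)}{-3704} = 4772 \cdot \frac{1}{4779} + \frac{1}{2} \cdot \frac{1}{9} \left(3 - \frac{1}{7} + 90\right) \left(- \frac{1}{3704}\right) = \frac{4772}{4779} + \frac{1}{2} \cdot \frac{1}{9} \left(3 - \frac{1}{7} + 90\right) \left(- \frac{1}{3704}\right) = \frac{4772}{4779} + \frac{1}{2} \cdot \frac{1}{9} \cdot \frac{650}{7} \left(- \frac{1}{3704}\right) = \frac{4772}{4779} + \frac{325}{63} \left(- \frac{1}{3704}\right) = \frac{4772}{4779} - \frac{325}{233352} = \frac{123555841}{123909912}$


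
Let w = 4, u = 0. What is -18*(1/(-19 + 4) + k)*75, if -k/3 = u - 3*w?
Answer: -48510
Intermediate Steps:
k = 36 (k = -3*(0 - 3*4) = -3*(0 - 12) = -3*(-12) = 36)
-18*(1/(-19 + 4) + k)*75 = -18*(1/(-19 + 4) + 36)*75 = -18*(1/(-15) + 36)*75 = -18*(-1/15 + 36)*75 = -18*539/15*75 = -3234/5*75 = -48510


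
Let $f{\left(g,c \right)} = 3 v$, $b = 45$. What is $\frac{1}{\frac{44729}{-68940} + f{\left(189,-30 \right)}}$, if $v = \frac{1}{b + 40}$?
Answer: $- \frac{1171980}{719029} \approx -1.6299$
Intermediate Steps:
$v = \frac{1}{85}$ ($v = \frac{1}{45 + 40} = \frac{1}{85} \approx 0.011765$)
$f{\left(g,c \right)} = \frac{3}{85}$ ($f{\left(g,c \right)} = 3 \cdot \frac{1}{85} = \frac{3}{85}$)
$\frac{1}{\frac{44729}{-68940} + f{\left(189,-30 \right)}} = \frac{1}{\frac{44729}{-68940} + \frac{3}{85}} = \frac{1}{44729 \left(- \frac{1}{68940}\right) + \frac{3}{85}} = \frac{1}{- \frac{44729}{68940} + \frac{3}{85}} = \frac{1}{- \frac{719029}{1171980}} = - \frac{1171980}{719029}$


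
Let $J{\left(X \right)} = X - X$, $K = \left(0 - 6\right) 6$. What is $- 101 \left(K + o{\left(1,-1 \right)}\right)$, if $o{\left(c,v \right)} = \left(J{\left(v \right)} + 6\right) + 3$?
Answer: $2727$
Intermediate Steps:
$K = -36$ ($K = \left(-6\right) 6 = -36$)
$J{\left(X \right)} = 0$
$o{\left(c,v \right)} = 9$ ($o{\left(c,v \right)} = \left(0 + 6\right) + 3 = 6 + 3 = 9$)
$- 101 \left(K + o{\left(1,-1 \right)}\right) = - 101 \left(-36 + 9\right) = \left(-101\right) \left(-27\right) = 2727$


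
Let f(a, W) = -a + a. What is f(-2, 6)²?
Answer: 0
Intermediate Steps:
f(a, W) = 0
f(-2, 6)² = 0² = 0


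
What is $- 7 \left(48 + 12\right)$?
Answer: $-420$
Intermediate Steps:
$- 7 \left(48 + 12\right) = \left(-7\right) 60 = -420$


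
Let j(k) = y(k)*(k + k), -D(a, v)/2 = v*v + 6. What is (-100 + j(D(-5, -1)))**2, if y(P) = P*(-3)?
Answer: 1628176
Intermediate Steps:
D(a, v) = -12 - 2*v**2 (D(a, v) = -2*(v*v + 6) = -2*(v**2 + 6) = -2*(6 + v**2) = -12 - 2*v**2)
y(P) = -3*P
j(k) = -6*k**2 (j(k) = (-3*k)*(k + k) = (-3*k)*(2*k) = -6*k**2)
(-100 + j(D(-5, -1)))**2 = (-100 - 6*(-12 - 2*(-1)**2)**2)**2 = (-100 - 6*(-12 - 2*1)**2)**2 = (-100 - 6*(-12 - 2)**2)**2 = (-100 - 6*(-14)**2)**2 = (-100 - 6*196)**2 = (-100 - 1176)**2 = (-1276)**2 = 1628176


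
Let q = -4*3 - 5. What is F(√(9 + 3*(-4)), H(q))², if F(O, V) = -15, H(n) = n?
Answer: 225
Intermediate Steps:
q = -17 (q = -12 - 5 = -17)
F(√(9 + 3*(-4)), H(q))² = (-15)² = 225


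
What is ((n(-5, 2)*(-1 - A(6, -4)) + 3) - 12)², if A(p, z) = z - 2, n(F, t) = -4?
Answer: 841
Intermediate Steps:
A(p, z) = -2 + z
((n(-5, 2)*(-1 - A(6, -4)) + 3) - 12)² = ((-4*(-1 - (-2 - 4)) + 3) - 12)² = ((-4*(-1 - 1*(-6)) + 3) - 12)² = ((-4*(-1 + 6) + 3) - 12)² = ((-4*5 + 3) - 12)² = ((-20 + 3) - 12)² = (-17 - 12)² = (-29)² = 841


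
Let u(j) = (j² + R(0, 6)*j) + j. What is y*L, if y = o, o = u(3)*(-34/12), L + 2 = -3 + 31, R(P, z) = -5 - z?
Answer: 1547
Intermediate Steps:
L = 26 (L = -2 + (-3 + 31) = -2 + 28 = 26)
u(j) = j² - 10*j (u(j) = (j² + (-5 - 1*6)*j) + j = (j² + (-5 - 6)*j) + j = (j² - 11*j) + j = j² - 10*j)
o = 119/2 (o = (3*(-10 + 3))*(-34/12) = (3*(-7))*(-34*1/12) = -21*(-17/6) = 119/2 ≈ 59.500)
y = 119/2 ≈ 59.500
y*L = (119/2)*26 = 1547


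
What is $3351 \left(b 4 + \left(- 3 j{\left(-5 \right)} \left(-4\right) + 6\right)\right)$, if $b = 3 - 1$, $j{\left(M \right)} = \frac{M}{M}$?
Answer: $87126$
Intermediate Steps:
$j{\left(M \right)} = 1$
$b = 2$
$3351 \left(b 4 + \left(- 3 j{\left(-5 \right)} \left(-4\right) + 6\right)\right) = 3351 \left(2 \cdot 4 + \left(\left(-3\right) 1 \left(-4\right) + 6\right)\right) = 3351 \left(8 + \left(\left(-3\right) \left(-4\right) + 6\right)\right) = 3351 \left(8 + \left(12 + 6\right)\right) = 3351 \left(8 + 18\right) = 3351 \cdot 26 = 87126$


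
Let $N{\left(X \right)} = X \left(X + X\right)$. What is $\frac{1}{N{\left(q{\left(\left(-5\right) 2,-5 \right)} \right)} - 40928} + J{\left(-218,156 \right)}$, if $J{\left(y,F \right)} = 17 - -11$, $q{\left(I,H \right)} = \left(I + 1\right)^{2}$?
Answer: $\frac{778567}{27806} \approx 28.0$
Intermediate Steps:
$q{\left(I,H \right)} = \left(1 + I\right)^{2}$
$N{\left(X \right)} = 2 X^{2}$ ($N{\left(X \right)} = X 2 X = 2 X^{2}$)
$J{\left(y,F \right)} = 28$ ($J{\left(y,F \right)} = 17 + 11 = 28$)
$\frac{1}{N{\left(q{\left(\left(-5\right) 2,-5 \right)} \right)} - 40928} + J{\left(-218,156 \right)} = \frac{1}{2 \left(\left(1 - 10\right)^{2}\right)^{2} - 40928} + 28 = \frac{1}{2 \left(\left(-9\right)^{2}\right)^{2} - 40928} + 28 = \frac{1}{2 \cdot 81^{2} - 40928} + 28 = \frac{1}{2 \cdot 6561 - 40928} + 28 = \frac{1}{13122 - 40928} + 28 = \frac{1}{-27806} + 28 = - \frac{1}{27806} + 28 = \frac{778567}{27806}$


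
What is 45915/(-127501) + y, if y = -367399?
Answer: -46843785814/127501 ≈ -3.6740e+5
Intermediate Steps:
45915/(-127501) + y = 45915/(-127501) - 367399 = 45915*(-1/127501) - 367399 = -45915/127501 - 367399 = -46843785814/127501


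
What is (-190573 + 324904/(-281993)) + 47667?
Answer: -40298816562/281993 ≈ -1.4291e+5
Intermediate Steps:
(-190573 + 324904/(-281993)) + 47667 = (-190573 + 324904*(-1/281993)) + 47667 = (-190573 - 324904/281993) + 47667 = -53740576893/281993 + 47667 = -40298816562/281993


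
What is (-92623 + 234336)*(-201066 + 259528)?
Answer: 8284825406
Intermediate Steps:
(-92623 + 234336)*(-201066 + 259528) = 141713*58462 = 8284825406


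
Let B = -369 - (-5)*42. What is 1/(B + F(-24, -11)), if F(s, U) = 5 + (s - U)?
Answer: -1/167 ≈ -0.0059880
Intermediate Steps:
F(s, U) = 5 + s - U
B = -159 (B = -369 - 1*(-210) = -369 + 210 = -159)
1/(B + F(-24, -11)) = 1/(-159 + (5 - 24 - 1*(-11))) = 1/(-159 + (5 - 24 + 11)) = 1/(-159 - 8) = 1/(-167) = -1/167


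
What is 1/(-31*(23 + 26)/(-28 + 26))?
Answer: 2/1519 ≈ 0.0013167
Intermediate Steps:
1/(-31*(23 + 26)/(-28 + 26)) = 1/(-1519/(-2)) = 1/(-1519*(-1)/2) = 1/(-31*(-49/2)) = 1/(1519/2) = 2/1519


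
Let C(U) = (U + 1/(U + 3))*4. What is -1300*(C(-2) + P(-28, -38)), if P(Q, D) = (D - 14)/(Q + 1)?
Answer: 72800/27 ≈ 2696.3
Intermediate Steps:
C(U) = 4*U + 4/(3 + U) (C(U) = (U + 1/(3 + U))*4 = 4*U + 4/(3 + U))
P(Q, D) = (-14 + D)/(1 + Q)
-1300*(C(-2) + P(-28, -38)) = -1300*(4*(1 + (-2)² + 3*(-2))/(3 - 2) + (-14 - 38)/(1 - 28)) = -1300*(4*(1 + 4 - 6)/1 - 52/(-27)) = -1300*(4*1*(-1) - 1/27*(-52)) = -1300*(-4 + 52/27) = -1300*(-56/27) = 72800/27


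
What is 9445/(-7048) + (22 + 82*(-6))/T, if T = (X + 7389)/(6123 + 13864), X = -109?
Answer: -207115301/160342 ≈ -1291.7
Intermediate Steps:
T = 7280/19987 (T = (-109 + 7389)/(6123 + 13864) = 7280/19987 ≈ 0.36424)
9445/(-7048) + (22 + 82*(-6))/T = 9445/(-7048) + (22 + 82*(-6))/(7280/19987) = 9445*(-1/7048) + (22 - 492)*(19987/7280) = -9445/7048 - 470*19987/7280 = -9445/7048 - 939389/728 = -207115301/160342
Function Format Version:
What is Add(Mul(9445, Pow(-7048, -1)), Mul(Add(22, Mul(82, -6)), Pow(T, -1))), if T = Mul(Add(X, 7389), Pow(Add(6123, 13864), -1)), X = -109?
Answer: Rational(-207115301, 160342) ≈ -1291.7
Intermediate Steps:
T = Rational(7280, 19987) (T = Mul(Add(-109, 7389), Pow(Add(6123, 13864), -1)) = Mul(7280, Pow(19987, -1)) = Mul(7280, Rational(1, 19987)) = Rational(7280, 19987) ≈ 0.36424)
Add(Mul(9445, Pow(-7048, -1)), Mul(Add(22, Mul(82, -6)), Pow(T, -1))) = Add(Mul(9445, Pow(-7048, -1)), Mul(Add(22, Mul(82, -6)), Pow(Rational(7280, 19987), -1))) = Add(Mul(9445, Rational(-1, 7048)), Mul(Add(22, -492), Rational(19987, 7280))) = Add(Rational(-9445, 7048), Mul(-470, Rational(19987, 7280))) = Add(Rational(-9445, 7048), Rational(-939389, 728)) = Rational(-207115301, 160342)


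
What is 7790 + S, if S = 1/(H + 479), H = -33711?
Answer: 258877279/33232 ≈ 7790.0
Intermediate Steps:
S = -1/33232 (S = 1/(-33711 + 479) = 1/(-33232) = -1/33232 ≈ -3.0091e-5)
7790 + S = 7790 - 1/33232 = 258877279/33232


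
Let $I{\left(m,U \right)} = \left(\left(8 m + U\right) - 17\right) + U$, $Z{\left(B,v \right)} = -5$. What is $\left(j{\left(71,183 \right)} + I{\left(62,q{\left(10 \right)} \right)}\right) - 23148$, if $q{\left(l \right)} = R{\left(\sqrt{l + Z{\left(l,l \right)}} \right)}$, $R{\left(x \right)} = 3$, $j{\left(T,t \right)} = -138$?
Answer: $-22801$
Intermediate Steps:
$q{\left(l \right)} = 3$
$I{\left(m,U \right)} = -17 + 2 U + 8 m$ ($I{\left(m,U \right)} = \left(\left(U + 8 m\right) - 17\right) + U = \left(-17 + U + 8 m\right) + U = -17 + 2 U + 8 m$)
$\left(j{\left(71,183 \right)} + I{\left(62,q{\left(10 \right)} \right)}\right) - 23148 = \left(-138 + \left(-17 + 2 \cdot 3 + 8 \cdot 62\right)\right) - 23148 = \left(-138 + \left(-17 + 6 + 496\right)\right) - 23148 = \left(-138 + 485\right) - 23148 = 347 - 23148 = -22801$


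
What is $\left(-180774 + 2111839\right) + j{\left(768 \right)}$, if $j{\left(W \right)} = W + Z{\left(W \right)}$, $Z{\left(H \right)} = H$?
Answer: $1932601$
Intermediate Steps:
$j{\left(W \right)} = 2 W$ ($j{\left(W \right)} = W + W = 2 W$)
$\left(-180774 + 2111839\right) + j{\left(768 \right)} = \left(-180774 + 2111839\right) + 2 \cdot 768 = 1931065 + 1536 = 1932601$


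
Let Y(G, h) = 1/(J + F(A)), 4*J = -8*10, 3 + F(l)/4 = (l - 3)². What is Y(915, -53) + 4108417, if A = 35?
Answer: 16696606689/4064 ≈ 4.1084e+6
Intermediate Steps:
F(l) = -12 + 4*(-3 + l)² (F(l) = -12 + 4*(l - 3)² = -12 + 4*(-3 + l)²)
J = -20 (J = (-8*10)/4 = (¼)*(-80) = -20)
Y(G, h) = 1/4064 (Y(G, h) = 1/(-20 + (-12 + 4*(-3 + 35)²)) = 1/(-20 + (-12 + 4*32²)) = 1/(-20 + (-12 + 4*1024)) = 1/(-20 + (-12 + 4096)) = 1/(-20 + 4084) = 1/4064)
Y(915, -53) + 4108417 = 1/4064 + 4108417 = 16696606689/4064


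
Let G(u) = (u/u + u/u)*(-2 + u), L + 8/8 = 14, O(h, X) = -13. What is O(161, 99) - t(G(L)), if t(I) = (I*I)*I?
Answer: -10661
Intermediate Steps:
L = 13 (L = -1 + 14 = 13)
G(u) = -4 + 2*u (G(u) = (1 + 1)*(-2 + u) = 2*(-2 + u) = -4 + 2*u)
t(I) = I**3 (t(I) = I**2*I = I**3)
O(161, 99) - t(G(L)) = -13 - (-4 + 2*13)**3 = -13 - (-4 + 26)**3 = -13 - 1*22**3 = -13 - 1*10648 = -13 - 10648 = -10661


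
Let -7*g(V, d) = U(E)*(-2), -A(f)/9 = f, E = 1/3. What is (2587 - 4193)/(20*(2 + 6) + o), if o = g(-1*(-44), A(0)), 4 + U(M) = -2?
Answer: -5621/554 ≈ -10.146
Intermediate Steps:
E = 1/3 ≈ 0.33333
U(M) = -6 (U(M) = -4 - 2 = -6)
A(f) = -9*f
g(V, d) = -12/7 (g(V, d) = -(-6)*(-2)/7 = -1/7*12 = -12/7)
o = -12/7 ≈ -1.7143
(2587 - 4193)/(20*(2 + 6) + o) = (2587 - 4193)/(20*(2 + 6) - 12/7) = -1606/(20*8 - 12/7) = -1606/(160 - 12/7) = -1606/1108/7 = -1606*7/1108 = -5621/554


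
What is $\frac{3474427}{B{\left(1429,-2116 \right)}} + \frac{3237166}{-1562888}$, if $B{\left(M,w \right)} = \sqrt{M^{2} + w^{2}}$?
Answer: $- \frac{1618583}{781444} + \frac{3474427 \sqrt{6519497}}{6519497} \approx 1358.7$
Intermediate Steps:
$\frac{3474427}{B{\left(1429,-2116 \right)}} + \frac{3237166}{-1562888} = \frac{3474427}{\sqrt{1429^{2} + \left(-2116\right)^{2}}} + \frac{3237166}{-1562888} = \frac{3474427}{\sqrt{2042041 + 4477456}} + 3237166 \left(- \frac{1}{1562888}\right) = \frac{3474427}{\sqrt{6519497}} - \frac{1618583}{781444} = 3474427 \frac{\sqrt{6519497}}{6519497} - \frac{1618583}{781444} = \frac{3474427 \sqrt{6519497}}{6519497} - \frac{1618583}{781444} = - \frac{1618583}{781444} + \frac{3474427 \sqrt{6519497}}{6519497}$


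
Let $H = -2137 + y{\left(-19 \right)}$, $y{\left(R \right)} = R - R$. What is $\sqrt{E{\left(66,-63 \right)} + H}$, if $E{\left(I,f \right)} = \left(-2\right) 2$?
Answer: $i \sqrt{2141} \approx 46.271 i$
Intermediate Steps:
$y{\left(R \right)} = 0$
$E{\left(I,f \right)} = -4$
$H = -2137$ ($H = -2137 + 0 = -2137$)
$\sqrt{E{\left(66,-63 \right)} + H} = \sqrt{-4 - 2137} = \sqrt{-2141} = i \sqrt{2141}$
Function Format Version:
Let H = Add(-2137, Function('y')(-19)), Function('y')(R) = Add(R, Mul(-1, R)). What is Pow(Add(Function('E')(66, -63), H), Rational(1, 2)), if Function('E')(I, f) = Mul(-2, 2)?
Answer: Mul(I, Pow(2141, Rational(1, 2))) ≈ Mul(46.271, I)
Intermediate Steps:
Function('y')(R) = 0
Function('E')(I, f) = -4
H = -2137 (H = Add(-2137, 0) = -2137)
Pow(Add(Function('E')(66, -63), H), Rational(1, 2)) = Pow(Add(-4, -2137), Rational(1, 2)) = Pow(-2141, Rational(1, 2)) = Mul(I, Pow(2141, Rational(1, 2)))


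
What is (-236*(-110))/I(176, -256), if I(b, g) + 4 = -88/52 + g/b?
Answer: -1856140/511 ≈ -3632.4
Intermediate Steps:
I(b, g) = -74/13 + g/b (I(b, g) = -4 + (-88/52 + g/b) = -4 + (-88*1/52 + g/b) = -4 + (-22/13 + g/b) = -74/13 + g/b)
(-236*(-110))/I(176, -256) = (-236*(-110))/(-74/13 - 256/176) = 25960/(-74/13 - 256*1/176) = 25960/(-74/13 - 16/11) = 25960/(-1022/143) = 25960*(-143/1022) = -1856140/511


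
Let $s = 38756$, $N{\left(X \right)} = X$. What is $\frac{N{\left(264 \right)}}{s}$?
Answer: $\frac{66}{9689} \approx 0.0068118$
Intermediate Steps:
$\frac{N{\left(264 \right)}}{s} = \frac{264}{38756} = 264 \cdot \frac{1}{38756} = \frac{66}{9689}$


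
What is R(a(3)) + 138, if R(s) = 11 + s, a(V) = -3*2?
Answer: 143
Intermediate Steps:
a(V) = -6
R(a(3)) + 138 = (11 - 6) + 138 = 5 + 138 = 143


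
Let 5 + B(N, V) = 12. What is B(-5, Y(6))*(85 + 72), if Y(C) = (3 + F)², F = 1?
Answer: 1099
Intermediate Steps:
Y(C) = 16 (Y(C) = (3 + 1)² = 4² = 16)
B(N, V) = 7 (B(N, V) = -5 + 12 = 7)
B(-5, Y(6))*(85 + 72) = 7*(85 + 72) = 7*157 = 1099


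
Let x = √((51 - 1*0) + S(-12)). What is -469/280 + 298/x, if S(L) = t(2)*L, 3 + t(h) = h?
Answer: -67/40 + 298*√7/21 ≈ 35.869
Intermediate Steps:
t(h) = -3 + h
S(L) = -L (S(L) = (-3 + 2)*L = -L)
x = 3*√7 (x = √((51 - 1*0) - 1*(-12)) = √((51 + 0) + 12) = √(51 + 12) = √63 = 3*√7 ≈ 7.9373)
-469/280 + 298/x = -469/280 + 298/((3*√7)) = -469*1/280 + 298*(√7/21) = -67/40 + 298*√7/21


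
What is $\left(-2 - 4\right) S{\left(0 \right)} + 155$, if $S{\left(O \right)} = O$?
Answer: $155$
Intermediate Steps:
$\left(-2 - 4\right) S{\left(0 \right)} + 155 = \left(-2 - 4\right) 0 + 155 = \left(-6\right) 0 + 155 = 0 + 155 = 155$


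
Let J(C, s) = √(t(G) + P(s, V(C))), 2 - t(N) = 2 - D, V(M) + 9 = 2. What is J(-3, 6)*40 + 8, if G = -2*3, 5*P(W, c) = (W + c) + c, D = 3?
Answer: 8 + 8*√35 ≈ 55.329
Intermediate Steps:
V(M) = -7 (V(M) = -9 + 2 = -7)
P(W, c) = W/5 + 2*c/5 (P(W, c) = ((W + c) + c)/5 = (W + 2*c)/5 = W/5 + 2*c/5)
G = -6
t(N) = 3 (t(N) = 2 - (2 - 1*3) = 2 - (2 - 3) = 2 - 1*(-1) = 2 + 1 = 3)
J(C, s) = √(⅕ + s/5) (J(C, s) = √(3 + (s/5 + (⅖)*(-7))) = √(3 + (s/5 - 14/5)) = √(3 + (-14/5 + s/5)) = √(⅕ + s/5))
J(-3, 6)*40 + 8 = (√(5 + 5*6)/5)*40 + 8 = (√(5 + 30)/5)*40 + 8 = (√35/5)*40 + 8 = 8*√35 + 8 = 8 + 8*√35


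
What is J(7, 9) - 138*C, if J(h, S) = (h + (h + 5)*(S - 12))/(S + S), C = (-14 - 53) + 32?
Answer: 86911/18 ≈ 4828.4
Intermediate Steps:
C = -35 (C = -67 + 32 = -35)
J(h, S) = (h + (-12 + S)*(5 + h))/(2*S) (J(h, S) = (h + (5 + h)*(-12 + S))/((2*S)) = (h + (-12 + S)*(5 + h))*(1/(2*S)) = (h + (-12 + S)*(5 + h))/(2*S))
J(7, 9) - 138*C = (1/2)*(-60 - 11*7 + 9*(5 + 7))/9 - 138*(-35) = (1/2)*(1/9)*(-60 - 77 + 9*12) + 4830 = (1/2)*(1/9)*(-60 - 77 + 108) + 4830 = (1/2)*(1/9)*(-29) + 4830 = -29/18 + 4830 = 86911/18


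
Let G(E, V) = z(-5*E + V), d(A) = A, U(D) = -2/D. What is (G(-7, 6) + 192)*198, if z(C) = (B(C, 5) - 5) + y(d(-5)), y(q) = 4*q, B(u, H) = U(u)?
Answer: 1355310/41 ≈ 33056.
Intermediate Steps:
B(u, H) = -2/u
z(C) = -25 - 2/C (z(C) = (-2/C - 5) + 4*(-5) = (-5 - 2/C) - 20 = -25 - 2/C)
G(E, V) = -25 - 2/(V - 5*E) (G(E, V) = -25 - 2/(-5*E + V) = -25 - 2/(V - 5*E))
(G(-7, 6) + 192)*198 = ((-25 + 2/(-1*6 + 5*(-7))) + 192)*198 = ((-25 + 2/(-6 - 35)) + 192)*198 = ((-25 + 2/(-41)) + 192)*198 = ((-25 + 2*(-1/41)) + 192)*198 = ((-25 - 2/41) + 192)*198 = (-1027/41 + 192)*198 = (6845/41)*198 = 1355310/41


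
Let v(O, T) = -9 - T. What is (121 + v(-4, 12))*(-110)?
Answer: -11000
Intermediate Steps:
(121 + v(-4, 12))*(-110) = (121 + (-9 - 1*12))*(-110) = (121 + (-9 - 12))*(-110) = (121 - 21)*(-110) = 100*(-110) = -11000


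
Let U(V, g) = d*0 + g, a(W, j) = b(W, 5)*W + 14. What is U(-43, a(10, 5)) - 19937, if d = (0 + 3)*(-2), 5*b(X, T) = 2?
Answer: -19919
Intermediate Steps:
b(X, T) = ⅖ (b(X, T) = (⅕)*2 = ⅖)
d = -6 (d = 3*(-2) = -6)
a(W, j) = 14 + 2*W/5 (a(W, j) = 2*W/5 + 14 = 14 + 2*W/5)
U(V, g) = g (U(V, g) = -6*0 + g = 0 + g = g)
U(-43, a(10, 5)) - 19937 = (14 + (⅖)*10) - 19937 = (14 + 4) - 19937 = 18 - 19937 = -19919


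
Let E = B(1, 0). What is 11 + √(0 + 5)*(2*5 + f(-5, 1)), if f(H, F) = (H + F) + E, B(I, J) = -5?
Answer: 11 + √5 ≈ 13.236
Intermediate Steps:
E = -5
f(H, F) = -5 + F + H (f(H, F) = (H + F) - 5 = (F + H) - 5 = -5 + F + H)
11 + √(0 + 5)*(2*5 + f(-5, 1)) = 11 + √(0 + 5)*(2*5 + (-5 + 1 - 5)) = 11 + √5*(10 - 9) = 11 + √5*1 = 11 + √5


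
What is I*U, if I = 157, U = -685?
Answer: -107545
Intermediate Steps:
I*U = 157*(-685) = -107545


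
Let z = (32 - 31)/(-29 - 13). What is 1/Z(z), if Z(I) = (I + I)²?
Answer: 441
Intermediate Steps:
z = -1/42 (z = 1/(-42) = 1*(-1/42) = -1/42 ≈ -0.023810)
Z(I) = 4*I² (Z(I) = (2*I)² = 4*I²)
1/Z(z) = 1/(4*(-1/42)²) = 1/(4*(1/1764)) = 1/(1/441) = 441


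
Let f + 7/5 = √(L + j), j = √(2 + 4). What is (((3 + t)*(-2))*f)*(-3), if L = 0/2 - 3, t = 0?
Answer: -126/5 + 18*I*√(3 - √6) ≈ -25.2 + 13.355*I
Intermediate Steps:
j = √6 ≈ 2.4495
L = -3 (L = 0*(½) - 3 = 0 - 3 = -3)
f = -7/5 + √(-3 + √6) ≈ -1.4 + 0.74196*I
(((3 + t)*(-2))*f)*(-3) = (((3 + 0)*(-2))*(-7/5 + I*√(3 - √6)))*(-3) = ((3*(-2))*(-7/5 + I*√(3 - √6)))*(-3) = -6*(-7/5 + I*√(3 - √6))*(-3) = (42/5 - 6*I*√(3 - √6))*(-3) = -126/5 + 18*I*√(3 - √6)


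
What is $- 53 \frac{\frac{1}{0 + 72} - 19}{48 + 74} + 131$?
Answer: $\frac{1223155}{8784} \approx 139.25$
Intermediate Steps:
$- 53 \frac{\frac{1}{0 + 72} - 19}{48 + 74} + 131 = - 53 \frac{\frac{1}{72} - 19}{122} + 131 = - 53 \left(\frac{1}{72} - 19\right) \frac{1}{122} + 131 = - 53 \left(\left(- \frac{1367}{72}\right) \frac{1}{122}\right) + 131 = \left(-53\right) \left(- \frac{1367}{8784}\right) + 131 = \frac{72451}{8784} + 131 = \frac{1223155}{8784}$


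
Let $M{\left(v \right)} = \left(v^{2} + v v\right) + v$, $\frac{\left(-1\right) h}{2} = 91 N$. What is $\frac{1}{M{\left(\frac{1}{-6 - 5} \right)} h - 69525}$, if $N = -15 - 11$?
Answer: $- \frac{121}{8455113} \approx -1.4311 \cdot 10^{-5}$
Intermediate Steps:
$N = -26$ ($N = -15 - 11 = -26$)
$h = 4732$ ($h = - 2 \cdot 91 \left(-26\right) = \left(-2\right) \left(-2366\right) = 4732$)
$M{\left(v \right)} = v + 2 v^{2}$ ($M{\left(v \right)} = \left(v^{2} + v^{2}\right) + v = 2 v^{2} + v = v + 2 v^{2}$)
$\frac{1}{M{\left(\frac{1}{-6 - 5} \right)} h - 69525} = \frac{1}{\frac{1 + \frac{2}{-6 - 5}}{-6 - 5} \cdot 4732 - 69525} = \frac{1}{\frac{1 + \frac{2}{-11}}{-11} \cdot 4732 - 69525} = \frac{1}{- \frac{1 + 2 \left(- \frac{1}{11}\right)}{11} \cdot 4732 - 69525} = \frac{1}{- \frac{1 - \frac{2}{11}}{11} \cdot 4732 - 69525} = \frac{1}{\left(- \frac{1}{11}\right) \frac{9}{11} \cdot 4732 - 69525} = \frac{1}{\left(- \frac{9}{121}\right) 4732 - 69525} = \frac{1}{- \frac{42588}{121} - 69525} = \frac{1}{- \frac{8455113}{121}} = - \frac{121}{8455113}$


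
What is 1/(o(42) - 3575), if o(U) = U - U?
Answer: -1/3575 ≈ -0.00027972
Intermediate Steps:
o(U) = 0
1/(o(42) - 3575) = 1/(0 - 3575) = 1/(-3575) = -1/3575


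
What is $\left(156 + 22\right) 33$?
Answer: $5874$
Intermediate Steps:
$\left(156 + 22\right) 33 = 178 \cdot 33 = 5874$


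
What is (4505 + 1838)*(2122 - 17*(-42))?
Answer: 17988748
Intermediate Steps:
(4505 + 1838)*(2122 - 17*(-42)) = 6343*(2122 + 714) = 6343*2836 = 17988748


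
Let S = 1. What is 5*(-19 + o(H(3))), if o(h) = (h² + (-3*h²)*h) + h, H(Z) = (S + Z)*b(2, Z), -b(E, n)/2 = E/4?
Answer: 925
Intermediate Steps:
b(E, n) = -E/2 (b(E, n) = -2*E/4 = -E/2)
H(Z) = -1 - Z (H(Z) = (1 + Z)*(-½*2) = (1 + Z)*(-1) = -1 - Z)
o(h) = h + h² - 3*h³ (o(h) = (h² - 3*h³) + h = h + h² - 3*h³)
5*(-19 + o(H(3))) = 5*(-19 + (-1 - 1*3)*(1 + (-1 - 1*3) - 3*(-1 - 1*3)²)) = 5*(-19 + (-1 - 3)*(1 + (-1 - 3) - 3*(-1 - 3)²)) = 5*(-19 - 4*(1 - 4 - 3*(-4)²)) = 5*(-19 - 4*(1 - 4 - 3*16)) = 5*(-19 - 4*(1 - 4 - 48)) = 5*(-19 - 4*(-51)) = 5*(-19 + 204) = 5*185 = 925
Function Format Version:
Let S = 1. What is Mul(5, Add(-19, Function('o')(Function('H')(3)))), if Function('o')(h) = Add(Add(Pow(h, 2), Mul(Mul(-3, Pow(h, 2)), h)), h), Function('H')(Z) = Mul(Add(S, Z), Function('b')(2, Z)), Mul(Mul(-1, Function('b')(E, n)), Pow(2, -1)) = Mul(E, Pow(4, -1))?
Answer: 925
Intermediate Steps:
Function('b')(E, n) = Mul(Rational(-1, 2), E) (Function('b')(E, n) = Mul(-2, Mul(E, Pow(4, -1))) = Mul(-2, Mul(E, Rational(1, 4))) = Mul(-2, Mul(Rational(1, 4), E)) = Mul(Rational(-1, 2), E))
Function('H')(Z) = Add(-1, Mul(-1, Z)) (Function('H')(Z) = Mul(Add(1, Z), Mul(Rational(-1, 2), 2)) = Mul(Add(1, Z), -1) = Add(-1, Mul(-1, Z)))
Function('o')(h) = Add(h, Pow(h, 2), Mul(-3, Pow(h, 3))) (Function('o')(h) = Add(Add(Pow(h, 2), Mul(-3, Pow(h, 3))), h) = Add(h, Pow(h, 2), Mul(-3, Pow(h, 3))))
Mul(5, Add(-19, Function('o')(Function('H')(3)))) = Mul(5, Add(-19, Mul(Add(-1, Mul(-1, 3)), Add(1, Add(-1, Mul(-1, 3)), Mul(-3, Pow(Add(-1, Mul(-1, 3)), 2)))))) = Mul(5, Add(-19, Mul(Add(-1, -3), Add(1, Add(-1, -3), Mul(-3, Pow(Add(-1, -3), 2)))))) = Mul(5, Add(-19, Mul(-4, Add(1, -4, Mul(-3, Pow(-4, 2)))))) = Mul(5, Add(-19, Mul(-4, Add(1, -4, Mul(-3, 16))))) = Mul(5, Add(-19, Mul(-4, Add(1, -4, -48)))) = Mul(5, Add(-19, Mul(-4, -51))) = Mul(5, Add(-19, 204)) = Mul(5, 185) = 925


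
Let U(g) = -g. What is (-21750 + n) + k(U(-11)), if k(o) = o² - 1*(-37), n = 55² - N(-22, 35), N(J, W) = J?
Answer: -18545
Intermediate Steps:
n = 3047 (n = 55² - 1*(-22) = 3025 + 22 = 3047)
k(o) = 37 + o² (k(o) = o² + 37 = 37 + o²)
(-21750 + n) + k(U(-11)) = (-21750 + 3047) + (37 + (-1*(-11))²) = -18703 + (37 + 11²) = -18703 + (37 + 121) = -18703 + 158 = -18545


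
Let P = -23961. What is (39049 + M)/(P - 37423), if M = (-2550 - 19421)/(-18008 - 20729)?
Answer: -378165771/594458002 ≈ -0.63615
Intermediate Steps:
M = 21971/38737 (M = -21971/(-38737) = -21971*(-1/38737) = 21971/38737 ≈ 0.56718)
(39049 + M)/(P - 37423) = (39049 + 21971/38737)/(-23961 - 37423) = (1512663084/38737)/(-61384) = (1512663084/38737)*(-1/61384) = -378165771/594458002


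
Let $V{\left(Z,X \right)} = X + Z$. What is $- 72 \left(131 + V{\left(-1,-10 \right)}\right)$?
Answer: $-8640$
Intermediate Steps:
$- 72 \left(131 + V{\left(-1,-10 \right)}\right) = - 72 \left(131 - 11\right) = \left(-72\right) 120 = -8640$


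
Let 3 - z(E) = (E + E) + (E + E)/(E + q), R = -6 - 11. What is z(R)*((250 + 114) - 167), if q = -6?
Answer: 160949/23 ≈ 6997.8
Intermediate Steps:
R = -17
z(E) = 3 - 2*E - 2*E/(-6 + E) (z(E) = 3 - ((E + E) + (E + E)/(E - 6)) = 3 - (2*E + (2*E)/(-6 + E)) = 3 - (2*E + 2*E/(-6 + E)) = 3 + (-2*E - 2*E/(-6 + E)) = 3 - 2*E - 2*E/(-6 + E))
z(R)*((250 + 114) - 167) = ((-18 - 2*(-17)² + 13*(-17))/(-6 - 17))*((250 + 114) - 167) = ((-18 - 2*289 - 221)/(-23))*(364 - 167) = -(-18 - 578 - 221)/23*197 = -1/23*(-817)*197 = (817/23)*197 = 160949/23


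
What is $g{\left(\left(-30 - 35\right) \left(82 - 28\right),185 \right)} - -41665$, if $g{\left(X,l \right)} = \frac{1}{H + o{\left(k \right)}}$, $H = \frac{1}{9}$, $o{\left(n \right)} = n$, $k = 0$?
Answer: $41674$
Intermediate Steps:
$H = \frac{1}{9} \approx 0.11111$
$g{\left(X,l \right)} = 9$ ($g{\left(X,l \right)} = \frac{1}{\frac{1}{9} + 0} = \frac{1}{\frac{1}{9}} = 9$)
$g{\left(\left(-30 - 35\right) \left(82 - 28\right),185 \right)} - -41665 = 9 - -41665 = 9 + 41665 = 41674$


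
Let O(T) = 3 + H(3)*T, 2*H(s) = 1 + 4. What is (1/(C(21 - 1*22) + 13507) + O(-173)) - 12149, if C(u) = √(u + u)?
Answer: (-25157*√2 + 339795597*I)/(2*(√2 - 13507*I)) ≈ -12579.0 - 7.9162e-9*I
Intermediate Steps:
C(u) = √2*√u (C(u) = √(2*u) = √2*√u)
H(s) = 5/2 (H(s) = (1 + 4)/2 = (½)*5 = 5/2)
O(T) = 3 + 5*T/2
(1/(C(21 - 1*22) + 13507) + O(-173)) - 12149 = (1/(√2*√(21 - 1*22) + 13507) + (3 + (5/2)*(-173))) - 12149 = (1/(√2*√(21 - 22) + 13507) + (3 - 865/2)) - 12149 = (1/(√2*√(-1) + 13507) - 859/2) - 12149 = (1/(√2*I + 13507) - 859/2) - 12149 = (1/(I*√2 + 13507) - 859/2) - 12149 = (1/(13507 + I*√2) - 859/2) - 12149 = (-859/2 + 1/(13507 + I*√2)) - 12149 = -25157/2 + 1/(13507 + I*√2)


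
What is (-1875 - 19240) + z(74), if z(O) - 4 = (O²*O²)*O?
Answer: 2218985513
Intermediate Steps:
z(O) = 4 + O⁵ (z(O) = 4 + (O²*O²)*O = 4 + O⁴*O = 4 + O⁵)
(-1875 - 19240) + z(74) = (-1875 - 19240) + (4 + 74⁵) = -21115 + (4 + 2219006624) = -21115 + 2219006628 = 2218985513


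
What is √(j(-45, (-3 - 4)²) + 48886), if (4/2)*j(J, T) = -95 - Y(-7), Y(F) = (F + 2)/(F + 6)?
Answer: 2*√12209 ≈ 220.99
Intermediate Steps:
Y(F) = (2 + F)/(6 + F)
j(J, T) = -50 (j(J, T) = (-95 - (2 - 7)/(6 - 7))/2 = (-95 - (-5)/(-1))/2 = (-95 - (-1)*(-5))/2 = (-95 - 1*5)/2 = (-95 - 5)/2 = (½)*(-100) = -50)
√(j(-45, (-3 - 4)²) + 48886) = √(-50 + 48886) = √48836 = 2*√12209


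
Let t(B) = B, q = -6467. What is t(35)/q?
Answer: -35/6467 ≈ -0.0054121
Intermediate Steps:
t(35)/q = 35/(-6467) = 35*(-1/6467) = -35/6467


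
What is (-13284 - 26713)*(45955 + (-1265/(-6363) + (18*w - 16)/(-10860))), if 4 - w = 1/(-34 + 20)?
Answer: -42338211799824709/23034060 ≈ -1.8381e+9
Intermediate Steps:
w = 57/14 (w = 4 - 1/(-34 + 20) = 4 - 1/(-14) = 4 - 1*(-1/14) = 4 + 1/14 = 57/14 ≈ 4.0714)
(-13284 - 26713)*(45955 + (-1265/(-6363) + (18*w - 16)/(-10860))) = (-13284 - 26713)*(45955 + (-1265/(-6363) + (18*(57/14) - 16)/(-10860))) = -39997*(45955 + (-1265*(-1/6363) + (513/7 - 16)*(-1/10860))) = -39997*(45955 + (1265/6363 + (401/7)*(-1/10860))) = -39997*(45955 + (1265/6363 - 401/76020)) = -39997*(45955 + 4457797/23034060) = -39997*1058534685097/23034060 = -42338211799824709/23034060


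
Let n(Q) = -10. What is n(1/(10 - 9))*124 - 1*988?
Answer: -2228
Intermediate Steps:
n(1/(10 - 9))*124 - 1*988 = -10*124 - 1*988 = -1240 - 988 = -2228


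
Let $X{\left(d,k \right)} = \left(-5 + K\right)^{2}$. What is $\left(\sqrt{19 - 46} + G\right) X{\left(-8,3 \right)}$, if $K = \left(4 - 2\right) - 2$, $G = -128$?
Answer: $-3200 + 75 i \sqrt{3} \approx -3200.0 + 129.9 i$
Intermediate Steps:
$K = 0$ ($K = 2 - 2 = 0$)
$X{\left(d,k \right)} = 25$ ($X{\left(d,k \right)} = \left(-5 + 0\right)^{2} = \left(-5\right)^{2} = 25$)
$\left(\sqrt{19 - 46} + G\right) X{\left(-8,3 \right)} = \left(\sqrt{19 - 46} - 128\right) 25 = \left(\sqrt{-27} - 128\right) 25 = \left(3 i \sqrt{3} - 128\right) 25 = \left(-128 + 3 i \sqrt{3}\right) 25 = -3200 + 75 i \sqrt{3}$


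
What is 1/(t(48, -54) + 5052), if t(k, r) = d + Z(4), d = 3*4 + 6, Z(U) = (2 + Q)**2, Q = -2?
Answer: 1/5070 ≈ 0.00019724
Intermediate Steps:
Z(U) = 0 (Z(U) = (2 - 2)**2 = 0**2 = 0)
d = 18 (d = 12 + 6 = 18)
t(k, r) = 18 (t(k, r) = 18 + 0 = 18)
1/(t(48, -54) + 5052) = 1/(18 + 5052) = 1/5070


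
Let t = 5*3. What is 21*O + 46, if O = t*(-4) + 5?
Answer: -1109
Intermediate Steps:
t = 15
O = -55 (O = 15*(-4) + 5 = -60 + 5 = -55)
21*O + 46 = 21*(-55) + 46 = -1155 + 46 = -1109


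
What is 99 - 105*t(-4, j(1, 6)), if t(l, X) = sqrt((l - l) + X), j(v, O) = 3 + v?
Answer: -111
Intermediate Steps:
t(l, X) = sqrt(X) (t(l, X) = sqrt(0 + X) = sqrt(X))
99 - 105*t(-4, j(1, 6)) = 99 - 105*sqrt(3 + 1) = 99 - 105*sqrt(4) = 99 - 105*2 = 99 - 210 = -111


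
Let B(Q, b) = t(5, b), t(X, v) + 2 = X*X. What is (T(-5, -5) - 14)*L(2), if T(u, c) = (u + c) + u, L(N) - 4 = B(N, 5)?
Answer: -783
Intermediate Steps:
t(X, v) = -2 + X² (t(X, v) = -2 + X*X = -2 + X²)
B(Q, b) = 23 (B(Q, b) = -2 + 5² = -2 + 25 = 23)
L(N) = 27 (L(N) = 4 + 23 = 27)
T(u, c) = c + 2*u (T(u, c) = (c + u) + u = c + 2*u)
(T(-5, -5) - 14)*L(2) = ((-5 + 2*(-5)) - 14)*27 = ((-5 - 10) - 14)*27 = (-15 - 14)*27 = -29*27 = -783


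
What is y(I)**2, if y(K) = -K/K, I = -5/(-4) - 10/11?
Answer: 1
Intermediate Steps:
I = 15/44 (I = -5*(-1/4) - 10*1/11 = 5/4 - 10/11 = 15/44 ≈ 0.34091)
y(K) = -1 (y(K) = -1*1 = -1)
y(I)**2 = (-1)**2 = 1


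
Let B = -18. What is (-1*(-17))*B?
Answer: -306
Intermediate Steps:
(-1*(-17))*B = -1*(-17)*(-18) = 17*(-18) = -306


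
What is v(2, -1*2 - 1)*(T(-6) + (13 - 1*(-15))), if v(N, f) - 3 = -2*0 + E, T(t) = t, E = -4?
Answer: -22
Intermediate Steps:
v(N, f) = -1 (v(N, f) = 3 + (-2*0 - 4) = 3 + (0 - 4) = 3 - 4 = -1)
v(2, -1*2 - 1)*(T(-6) + (13 - 1*(-15))) = -(-6 + (13 - 1*(-15))) = -(-6 + (13 + 15)) = -(-6 + 28) = -1*22 = -22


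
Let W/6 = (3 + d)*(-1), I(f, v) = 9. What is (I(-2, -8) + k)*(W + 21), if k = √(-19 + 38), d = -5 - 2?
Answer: 405 + 45*√19 ≈ 601.15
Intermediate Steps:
d = -7
k = √19 ≈ 4.3589
W = 24 (W = 6*((3 - 7)*(-1)) = 6*(-4*(-1)) = 6*4 = 24)
(I(-2, -8) + k)*(W + 21) = (9 + √19)*(24 + 21) = (9 + √19)*45 = 405 + 45*√19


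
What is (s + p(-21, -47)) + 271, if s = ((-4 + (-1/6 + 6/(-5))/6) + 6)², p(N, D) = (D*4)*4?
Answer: -15482639/32400 ≈ -477.86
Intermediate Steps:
p(N, D) = 16*D (p(N, D) = (4*D)*4 = 16*D)
s = 101761/32400 (s = ((-4 + (-1*⅙ + 6*(-⅕))*(⅙)) + 6)² = ((-4 + (-⅙ - 6/5)*(⅙)) + 6)² = ((-4 - 41/30*⅙) + 6)² = ((-4 - 41/180) + 6)² = (-761/180 + 6)² = (319/180)² = 101761/32400 ≈ 3.1408)
(s + p(-21, -47)) + 271 = (101761/32400 + 16*(-47)) + 271 = (101761/32400 - 752) + 271 = -24263039/32400 + 271 = -15482639/32400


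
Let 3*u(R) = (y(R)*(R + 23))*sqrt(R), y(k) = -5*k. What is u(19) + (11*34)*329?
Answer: 123046 - 1330*sqrt(19) ≈ 1.1725e+5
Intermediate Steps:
u(R) = -5*R**(3/2)*(23 + R)/3 (u(R) = (((-5*R)*(R + 23))*sqrt(R))/3 = (((-5*R)*(23 + R))*sqrt(R))/3 = ((-5*R*(23 + R))*sqrt(R))/3 = (-5*R**(3/2)*(23 + R))/3 = -5*R**(3/2)*(23 + R)/3)
u(19) + (11*34)*329 = 5*19**(3/2)*(-23 - 1*19)/3 + (11*34)*329 = 5*(19*sqrt(19))*(-23 - 19)/3 + 374*329 = (5/3)*(19*sqrt(19))*(-42) + 123046 = -1330*sqrt(19) + 123046 = 123046 - 1330*sqrt(19)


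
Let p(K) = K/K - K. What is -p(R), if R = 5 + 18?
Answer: 22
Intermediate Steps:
R = 23
p(K) = 1 - K
-p(R) = -(1 - 1*23) = -(1 - 23) = -1*(-22) = 22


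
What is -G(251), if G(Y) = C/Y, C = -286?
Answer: 286/251 ≈ 1.1394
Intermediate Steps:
G(Y) = -286/Y
-G(251) = -(-286)/251 = -1*(-286/251) = 286/251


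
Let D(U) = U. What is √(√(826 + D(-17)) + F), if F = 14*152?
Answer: √(2128 + √809) ≈ 46.438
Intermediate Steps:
F = 2128
√(√(826 + D(-17)) + F) = √(√(826 - 17) + 2128) = √(√809 + 2128) = √(2128 + √809)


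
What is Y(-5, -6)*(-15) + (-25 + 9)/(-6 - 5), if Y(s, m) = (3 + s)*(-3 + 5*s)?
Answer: -9224/11 ≈ -838.54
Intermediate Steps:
Y(s, m) = (-3 + 5*s)*(3 + s)
Y(-5, -6)*(-15) + (-25 + 9)/(-6 - 5) = (-9 + 5*(-5)² + 12*(-5))*(-15) + (-25 + 9)/(-6 - 5) = (-9 + 5*25 - 60)*(-15) - 16/(-11) = (-9 + 125 - 60)*(-15) - 16*(-1/11) = 56*(-15) + 16/11 = -840 + 16/11 = -9224/11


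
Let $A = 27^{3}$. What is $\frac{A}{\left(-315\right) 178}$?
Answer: $- \frac{2187}{6230} \approx -0.35104$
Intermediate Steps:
$A = 19683$
$\frac{A}{\left(-315\right) 178} = \frac{19683}{\left(-315\right) 178} = \frac{19683}{-56070} = 19683 \left(- \frac{1}{56070}\right) = - \frac{2187}{6230}$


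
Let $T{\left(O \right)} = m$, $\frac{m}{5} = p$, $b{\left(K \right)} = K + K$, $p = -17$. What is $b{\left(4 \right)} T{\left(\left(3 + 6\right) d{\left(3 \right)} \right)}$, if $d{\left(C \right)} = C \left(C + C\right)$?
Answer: $-680$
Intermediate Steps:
$d{\left(C \right)} = 2 C^{2}$ ($d{\left(C \right)} = C 2 C = 2 C^{2}$)
$b{\left(K \right)} = 2 K$
$m = -85$ ($m = 5 \left(-17\right) = -85$)
$T{\left(O \right)} = -85$
$b{\left(4 \right)} T{\left(\left(3 + 6\right) d{\left(3 \right)} \right)} = 2 \cdot 4 \left(-85\right) = 8 \left(-85\right) = -680$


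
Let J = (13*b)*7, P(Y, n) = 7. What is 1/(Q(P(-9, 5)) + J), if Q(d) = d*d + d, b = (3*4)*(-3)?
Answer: -1/3220 ≈ -0.00031056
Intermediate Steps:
b = -36 (b = 12*(-3) = -36)
Q(d) = d + d² (Q(d) = d² + d = d + d²)
J = -3276 (J = (13*(-36))*7 = -468*7 = -3276)
1/(Q(P(-9, 5)) + J) = 1/(7*(1 + 7) - 3276) = 1/(7*8 - 3276) = 1/(56 - 3276) = 1/(-3220) = -1/3220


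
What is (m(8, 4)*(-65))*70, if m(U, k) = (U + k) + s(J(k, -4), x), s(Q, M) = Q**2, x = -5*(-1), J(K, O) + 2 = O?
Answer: -218400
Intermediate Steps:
J(K, O) = -2 + O
x = 5
m(U, k) = 36 + U + k (m(U, k) = (U + k) + (-2 - 4)**2 = (U + k) + (-6)**2 = (U + k) + 36 = 36 + U + k)
(m(8, 4)*(-65))*70 = ((36 + 8 + 4)*(-65))*70 = (48*(-65))*70 = -3120*70 = -218400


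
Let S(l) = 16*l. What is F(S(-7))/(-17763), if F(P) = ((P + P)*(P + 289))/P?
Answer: -118/5921 ≈ -0.019929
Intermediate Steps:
F(P) = 578 + 2*P (F(P) = ((2*P)*(289 + P))/P = (2*P*(289 + P))/P = 578 + 2*P)
F(S(-7))/(-17763) = (578 + 2*(16*(-7)))/(-17763) = (578 + 2*(-112))*(-1/17763) = (578 - 224)*(-1/17763) = 354*(-1/17763) = -118/5921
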